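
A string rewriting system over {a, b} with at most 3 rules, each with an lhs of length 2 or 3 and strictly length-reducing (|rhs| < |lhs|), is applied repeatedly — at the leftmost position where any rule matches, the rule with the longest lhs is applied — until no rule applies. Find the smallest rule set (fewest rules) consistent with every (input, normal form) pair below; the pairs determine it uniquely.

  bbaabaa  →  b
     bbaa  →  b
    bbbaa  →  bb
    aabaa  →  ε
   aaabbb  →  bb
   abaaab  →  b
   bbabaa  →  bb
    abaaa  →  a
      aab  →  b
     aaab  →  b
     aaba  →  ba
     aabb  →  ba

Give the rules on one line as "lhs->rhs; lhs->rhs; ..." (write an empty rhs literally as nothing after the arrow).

  | bbaabaa => bbaa => b
  | bbaa => b
  | bbbaa => bb
  | aabaa => abaa => baa => ε

ab->b; abb->ba; baa->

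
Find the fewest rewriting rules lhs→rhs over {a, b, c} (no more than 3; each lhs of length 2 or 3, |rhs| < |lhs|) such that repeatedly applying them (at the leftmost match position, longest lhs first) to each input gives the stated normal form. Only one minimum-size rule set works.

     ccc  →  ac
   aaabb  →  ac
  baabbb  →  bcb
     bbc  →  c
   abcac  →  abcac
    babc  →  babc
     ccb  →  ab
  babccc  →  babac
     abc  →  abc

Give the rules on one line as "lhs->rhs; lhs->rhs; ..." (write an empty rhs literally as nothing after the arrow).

  | ccc => ac
  | aaabb => acbb => ac
  | baabbb => bcbbb => bcb
  | bbc => c

aab->cb; bb->; cc->a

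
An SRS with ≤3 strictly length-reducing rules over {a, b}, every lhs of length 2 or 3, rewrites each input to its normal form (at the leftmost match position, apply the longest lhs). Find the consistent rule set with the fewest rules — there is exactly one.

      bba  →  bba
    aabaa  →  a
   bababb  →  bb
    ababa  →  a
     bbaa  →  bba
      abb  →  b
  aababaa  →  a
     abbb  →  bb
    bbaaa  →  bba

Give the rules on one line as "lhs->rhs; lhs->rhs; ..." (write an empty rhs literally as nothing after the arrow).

aa->a; ab->

  | bba
  | aabaa => abaa => aa => a
  | bababb => babb => bb
  | ababa => aba => a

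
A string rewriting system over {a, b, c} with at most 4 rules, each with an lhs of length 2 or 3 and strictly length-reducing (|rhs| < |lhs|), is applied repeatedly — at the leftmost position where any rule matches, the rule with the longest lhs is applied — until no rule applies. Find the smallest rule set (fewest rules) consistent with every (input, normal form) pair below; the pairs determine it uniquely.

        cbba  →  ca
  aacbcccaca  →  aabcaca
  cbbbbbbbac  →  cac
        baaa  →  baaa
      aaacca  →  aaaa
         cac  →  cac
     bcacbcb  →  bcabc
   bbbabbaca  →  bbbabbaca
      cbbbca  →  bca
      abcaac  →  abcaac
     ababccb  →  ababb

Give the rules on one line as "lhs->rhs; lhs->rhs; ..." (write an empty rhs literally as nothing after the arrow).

cb->c; cbc->bc; cc->

  | cbba => cba => ca
  | aacbcccaca => aabcccaca => aabcaca
  | cbbbbbbbac => cbbbbbbac => cbbbbbac => cbbbbac => cbbbac => cbbac => cbac => cac
  | baaa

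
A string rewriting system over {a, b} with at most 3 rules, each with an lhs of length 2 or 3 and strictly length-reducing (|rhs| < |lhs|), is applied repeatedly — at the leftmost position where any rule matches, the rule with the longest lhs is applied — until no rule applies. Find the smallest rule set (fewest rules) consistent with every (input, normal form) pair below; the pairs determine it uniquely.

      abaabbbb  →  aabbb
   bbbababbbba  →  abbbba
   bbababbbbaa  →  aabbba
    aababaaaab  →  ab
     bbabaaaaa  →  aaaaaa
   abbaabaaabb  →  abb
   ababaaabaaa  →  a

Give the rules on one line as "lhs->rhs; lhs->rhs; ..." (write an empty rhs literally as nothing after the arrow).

  | abaabbbb => babbbb => aabbb
  | bbbababbbba => bbaaabbbba => baabbbba => abbbba
  | bbababbbbaa => baaabbbbaa => aabbbbaa => aabbba
  | aababaaaab => abbaaaab => abaaab => baab => ab

aba->b; baa->a; bab->aa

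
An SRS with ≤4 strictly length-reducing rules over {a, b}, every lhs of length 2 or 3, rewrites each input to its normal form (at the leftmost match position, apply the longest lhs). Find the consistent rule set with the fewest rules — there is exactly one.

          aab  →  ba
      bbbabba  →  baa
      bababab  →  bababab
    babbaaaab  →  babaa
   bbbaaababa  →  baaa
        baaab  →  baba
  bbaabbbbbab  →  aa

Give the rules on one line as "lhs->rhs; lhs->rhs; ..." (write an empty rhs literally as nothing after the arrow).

aab->ba; abb->a; bba->aa

  | aab => ba
  | bbbabba => baabba => bbaba => aaba => baa
  | bababab
  | babbaaaab => baaaaab => baaaba => babaa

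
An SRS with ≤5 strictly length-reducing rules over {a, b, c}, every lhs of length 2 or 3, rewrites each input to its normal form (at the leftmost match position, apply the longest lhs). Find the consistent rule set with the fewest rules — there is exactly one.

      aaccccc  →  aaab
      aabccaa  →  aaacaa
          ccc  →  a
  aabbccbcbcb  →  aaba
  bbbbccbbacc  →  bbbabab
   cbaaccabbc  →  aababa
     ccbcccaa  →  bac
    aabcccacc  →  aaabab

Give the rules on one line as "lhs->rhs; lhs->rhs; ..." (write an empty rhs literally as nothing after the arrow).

  | aaccccc => aabccc => aaacc => aaab
  | aabccaa => aaacaa
  | ccc => bc => a
  | aabbccbcbcb => aabacbcbcb => aabacbcb => aabacb => aaba

baa->c; bc->a; cb->; cc->b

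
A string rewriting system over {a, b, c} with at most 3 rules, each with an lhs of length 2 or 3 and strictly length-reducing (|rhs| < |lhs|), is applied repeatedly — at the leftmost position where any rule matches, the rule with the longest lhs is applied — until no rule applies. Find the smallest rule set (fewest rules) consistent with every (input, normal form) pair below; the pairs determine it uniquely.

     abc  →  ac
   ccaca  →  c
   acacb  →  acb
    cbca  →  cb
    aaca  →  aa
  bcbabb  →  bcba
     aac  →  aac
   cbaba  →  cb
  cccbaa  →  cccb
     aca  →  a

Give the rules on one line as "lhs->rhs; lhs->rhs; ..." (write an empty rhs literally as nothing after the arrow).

  | abc => ac
  | ccaca => cca => c
  | acacb => acb
  | cbca => cb

ab->a; baa->b; ca->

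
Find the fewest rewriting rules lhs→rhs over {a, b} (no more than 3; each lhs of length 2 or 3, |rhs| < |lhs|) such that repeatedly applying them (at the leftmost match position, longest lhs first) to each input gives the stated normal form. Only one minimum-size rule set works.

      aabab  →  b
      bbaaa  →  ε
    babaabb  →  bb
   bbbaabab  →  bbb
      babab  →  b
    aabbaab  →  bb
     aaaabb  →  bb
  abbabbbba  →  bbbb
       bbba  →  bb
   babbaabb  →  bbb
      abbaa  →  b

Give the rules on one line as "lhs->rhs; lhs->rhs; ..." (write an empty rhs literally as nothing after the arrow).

  | aabab => abab => bab => b
  | bbaaa => ba => ε
  | babaabb => baabb => bb
  | bbbaabab => bbbab => bbb

ab->b; ba->; baa->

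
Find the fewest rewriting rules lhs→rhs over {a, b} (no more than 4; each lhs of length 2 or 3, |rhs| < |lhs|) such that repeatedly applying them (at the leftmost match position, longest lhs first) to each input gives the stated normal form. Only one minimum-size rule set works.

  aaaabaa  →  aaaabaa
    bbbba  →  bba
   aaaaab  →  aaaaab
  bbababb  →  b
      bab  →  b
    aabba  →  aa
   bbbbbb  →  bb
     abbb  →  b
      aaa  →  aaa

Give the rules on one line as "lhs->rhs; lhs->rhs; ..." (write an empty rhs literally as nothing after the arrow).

abb->; bab->b; bbb->b

  | aaaabaa
  | bbbba => bba
  | aaaaab
  | bbababb => bbabb => bbb => b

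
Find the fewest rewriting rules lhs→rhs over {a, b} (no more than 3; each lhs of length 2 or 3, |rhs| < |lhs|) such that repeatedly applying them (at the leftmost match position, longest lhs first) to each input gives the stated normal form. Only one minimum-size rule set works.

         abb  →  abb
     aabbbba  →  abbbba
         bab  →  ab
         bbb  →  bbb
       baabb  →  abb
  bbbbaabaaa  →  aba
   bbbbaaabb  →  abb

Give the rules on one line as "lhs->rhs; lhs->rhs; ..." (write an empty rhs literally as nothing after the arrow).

  | abb
  | aabbbba => abbbba
  | bab => ab
  | bbb

aa->a; bab->ab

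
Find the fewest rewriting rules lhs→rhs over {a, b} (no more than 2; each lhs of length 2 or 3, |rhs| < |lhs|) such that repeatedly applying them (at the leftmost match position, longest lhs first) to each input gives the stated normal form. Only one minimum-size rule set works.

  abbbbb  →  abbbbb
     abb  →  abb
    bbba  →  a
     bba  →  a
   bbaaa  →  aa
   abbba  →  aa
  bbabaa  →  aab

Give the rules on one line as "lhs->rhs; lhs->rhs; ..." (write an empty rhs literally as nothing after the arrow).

ba->a; baa->ab

  | abbbbb
  | abb
  | bbba => bba => ba => a
  | bba => ba => a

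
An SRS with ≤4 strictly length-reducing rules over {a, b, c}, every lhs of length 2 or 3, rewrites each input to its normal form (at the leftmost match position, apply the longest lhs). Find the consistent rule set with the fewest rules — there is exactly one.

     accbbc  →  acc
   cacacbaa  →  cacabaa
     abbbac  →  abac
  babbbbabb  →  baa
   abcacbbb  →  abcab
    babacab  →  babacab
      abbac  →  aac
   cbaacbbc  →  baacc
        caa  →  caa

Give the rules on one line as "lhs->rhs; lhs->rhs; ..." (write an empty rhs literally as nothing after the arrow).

bb->; bbc->cc; cb->b

  | accbbc => acbbc => abbc => acc
  | cacacbaa => cacabaa
  | abbbac => abac
  | babbbbabb => babbabb => baabb => baa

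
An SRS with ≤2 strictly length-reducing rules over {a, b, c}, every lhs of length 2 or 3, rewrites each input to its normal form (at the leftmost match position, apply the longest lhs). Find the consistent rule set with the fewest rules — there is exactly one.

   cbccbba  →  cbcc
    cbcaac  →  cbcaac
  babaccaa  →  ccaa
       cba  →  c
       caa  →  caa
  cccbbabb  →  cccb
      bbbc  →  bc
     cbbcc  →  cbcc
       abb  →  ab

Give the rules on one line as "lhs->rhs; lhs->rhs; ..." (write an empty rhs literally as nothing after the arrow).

ba->; bb->b

  | cbccbba => cbccba => cbcc
  | cbcaac
  | babaccaa => baccaa => ccaa
  | cba => c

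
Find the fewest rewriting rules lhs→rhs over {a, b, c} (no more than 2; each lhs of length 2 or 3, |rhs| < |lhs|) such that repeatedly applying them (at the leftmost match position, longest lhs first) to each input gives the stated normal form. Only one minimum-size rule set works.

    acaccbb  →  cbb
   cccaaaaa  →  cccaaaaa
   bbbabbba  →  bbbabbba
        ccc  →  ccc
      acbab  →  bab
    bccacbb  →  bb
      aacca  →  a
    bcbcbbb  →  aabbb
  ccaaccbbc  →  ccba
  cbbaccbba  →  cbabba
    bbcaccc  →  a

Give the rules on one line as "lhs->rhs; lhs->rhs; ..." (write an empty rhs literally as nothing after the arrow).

ac->; bc->a

  | acaccbb => accbb => cbb
  | cccaaaaa
  | bbbabbba
  | ccc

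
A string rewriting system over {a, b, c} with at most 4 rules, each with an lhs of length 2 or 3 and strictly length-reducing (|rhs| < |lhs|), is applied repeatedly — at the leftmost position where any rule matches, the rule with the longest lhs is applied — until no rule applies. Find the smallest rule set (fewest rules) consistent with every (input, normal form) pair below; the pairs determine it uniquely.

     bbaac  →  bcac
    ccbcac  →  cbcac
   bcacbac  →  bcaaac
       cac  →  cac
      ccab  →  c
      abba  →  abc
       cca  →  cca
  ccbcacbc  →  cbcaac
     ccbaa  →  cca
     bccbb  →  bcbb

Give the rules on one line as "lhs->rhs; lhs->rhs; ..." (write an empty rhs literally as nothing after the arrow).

  | bbaac => bcac
  | ccbcac => cbcac
  | bcacbac => bcaaac
  | cac

acb->aa; ba->c; cab->; ccb->cb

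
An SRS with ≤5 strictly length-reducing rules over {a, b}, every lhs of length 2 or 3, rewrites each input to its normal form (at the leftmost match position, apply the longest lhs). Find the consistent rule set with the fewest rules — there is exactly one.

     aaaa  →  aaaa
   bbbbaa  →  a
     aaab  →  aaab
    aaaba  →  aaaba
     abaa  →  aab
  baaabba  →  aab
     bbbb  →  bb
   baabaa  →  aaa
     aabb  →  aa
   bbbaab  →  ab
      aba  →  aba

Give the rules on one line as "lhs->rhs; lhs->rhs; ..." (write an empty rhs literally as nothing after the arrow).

  | aaaa
  | bbbbaa => bbbaa => bbaa => a
  | aaab
  | aaaba

abb->a; baa->ab; bba->; bbb->bb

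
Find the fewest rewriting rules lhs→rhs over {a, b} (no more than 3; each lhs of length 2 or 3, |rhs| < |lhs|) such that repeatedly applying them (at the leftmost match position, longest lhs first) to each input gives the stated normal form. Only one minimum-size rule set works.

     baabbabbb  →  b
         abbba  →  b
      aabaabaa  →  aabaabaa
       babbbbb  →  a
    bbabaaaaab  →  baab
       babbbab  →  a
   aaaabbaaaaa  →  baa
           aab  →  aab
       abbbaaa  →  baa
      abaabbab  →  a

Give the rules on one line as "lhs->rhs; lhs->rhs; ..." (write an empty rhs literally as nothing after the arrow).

aaa->b; bb->a; bbb->a

  | baabbabbb => baaaabbb => bbabbb => aabbb => aaa => b
  | abbba => aaa => b
  | aabaabaa
  | babbbbb => baabb => baaa => bb => a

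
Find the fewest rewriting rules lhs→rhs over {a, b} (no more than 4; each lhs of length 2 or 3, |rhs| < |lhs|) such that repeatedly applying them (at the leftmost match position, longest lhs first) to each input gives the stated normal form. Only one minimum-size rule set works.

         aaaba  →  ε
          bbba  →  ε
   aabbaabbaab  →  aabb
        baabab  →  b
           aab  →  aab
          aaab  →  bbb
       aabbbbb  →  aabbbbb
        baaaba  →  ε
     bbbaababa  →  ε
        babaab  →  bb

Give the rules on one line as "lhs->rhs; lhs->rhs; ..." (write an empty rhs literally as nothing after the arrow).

  | aaaba => bbba => bba => ba => ε
  | bbba => bba => ba => ε
  | aabbaabbaab => aabaabbaab => aabbbaab => aabbaab => aabaab => aabb
  | baabab => bbab => bab => b

aaa->bb; ba->; baa->b; bba->ba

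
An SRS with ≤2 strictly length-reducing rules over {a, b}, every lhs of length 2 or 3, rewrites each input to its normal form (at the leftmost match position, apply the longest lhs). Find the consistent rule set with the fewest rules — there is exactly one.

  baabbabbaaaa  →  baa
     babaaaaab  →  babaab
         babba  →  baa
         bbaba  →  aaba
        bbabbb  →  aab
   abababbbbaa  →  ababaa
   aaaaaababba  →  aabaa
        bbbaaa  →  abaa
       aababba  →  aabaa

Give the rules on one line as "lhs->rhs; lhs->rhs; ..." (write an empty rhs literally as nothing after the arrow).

  | baabbabbaaaa => baaaabbaaaa => baaabbaaaa => baabbaaaa => baaaaaaa => baaaaaa => baaaaa => baaaa => baaa => baa
  | babaaaaab => babaaaab => babaaab => babaab
  | babba => baaa => baa
  | bbaba => aaba

aaa->aa; bb->a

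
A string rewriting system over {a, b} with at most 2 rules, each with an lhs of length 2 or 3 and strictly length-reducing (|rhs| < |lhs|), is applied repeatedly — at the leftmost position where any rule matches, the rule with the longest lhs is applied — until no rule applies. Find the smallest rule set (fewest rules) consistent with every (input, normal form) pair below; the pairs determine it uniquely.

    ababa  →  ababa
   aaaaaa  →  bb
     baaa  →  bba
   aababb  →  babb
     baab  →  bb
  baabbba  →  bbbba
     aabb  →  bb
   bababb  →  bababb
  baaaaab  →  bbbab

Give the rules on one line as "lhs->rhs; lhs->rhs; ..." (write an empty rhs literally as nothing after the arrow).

aa->; aaa->ba

  | ababa
  | aaaaaa => baaaa => bbaa => bb
  | baaa => bba
  | aababb => babb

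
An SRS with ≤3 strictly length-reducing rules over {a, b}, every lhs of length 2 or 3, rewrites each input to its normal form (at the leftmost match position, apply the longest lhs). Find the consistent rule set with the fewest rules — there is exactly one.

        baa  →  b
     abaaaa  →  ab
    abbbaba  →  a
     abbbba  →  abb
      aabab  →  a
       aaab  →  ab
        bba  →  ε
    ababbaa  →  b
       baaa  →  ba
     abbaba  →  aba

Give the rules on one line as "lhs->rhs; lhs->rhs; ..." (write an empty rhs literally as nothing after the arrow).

  | baa => b
  | abaaaa => abaa => ab
  | abbbaba => abba => a
  | abbbba => abb

aa->; bab->a; bba->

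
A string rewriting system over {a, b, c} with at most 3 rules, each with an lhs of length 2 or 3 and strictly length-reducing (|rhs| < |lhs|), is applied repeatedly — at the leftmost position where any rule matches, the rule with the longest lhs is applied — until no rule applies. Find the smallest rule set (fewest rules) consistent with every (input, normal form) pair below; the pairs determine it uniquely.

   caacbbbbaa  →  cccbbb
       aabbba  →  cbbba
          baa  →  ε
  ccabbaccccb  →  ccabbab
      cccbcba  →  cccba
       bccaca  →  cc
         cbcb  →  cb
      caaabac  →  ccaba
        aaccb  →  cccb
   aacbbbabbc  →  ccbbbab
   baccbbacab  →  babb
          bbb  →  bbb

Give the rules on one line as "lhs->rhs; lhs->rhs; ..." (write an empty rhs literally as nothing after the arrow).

  | caacbbbbaa => cccbbbbaa => cccbbbbc => cccbbb
  | aabbba => cbbba
  | baa => bc => ε
  | ccabbaccccb => ccabbacccb => ccabbaccb => ccabbacb => ccabbab

aa->c; ac->a; bc->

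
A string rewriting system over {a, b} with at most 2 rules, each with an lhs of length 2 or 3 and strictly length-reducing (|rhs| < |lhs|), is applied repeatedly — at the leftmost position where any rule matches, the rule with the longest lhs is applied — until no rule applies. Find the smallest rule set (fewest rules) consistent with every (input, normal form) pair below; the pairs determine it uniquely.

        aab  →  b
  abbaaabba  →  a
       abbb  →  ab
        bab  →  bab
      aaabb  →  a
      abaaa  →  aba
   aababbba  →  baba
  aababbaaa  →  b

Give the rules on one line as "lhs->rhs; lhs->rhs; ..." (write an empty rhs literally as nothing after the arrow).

  | aab => b
  | abbaaabba => aaaabba => aabba => bba => a
  | abbb => ab
  | bab

aa->; bb->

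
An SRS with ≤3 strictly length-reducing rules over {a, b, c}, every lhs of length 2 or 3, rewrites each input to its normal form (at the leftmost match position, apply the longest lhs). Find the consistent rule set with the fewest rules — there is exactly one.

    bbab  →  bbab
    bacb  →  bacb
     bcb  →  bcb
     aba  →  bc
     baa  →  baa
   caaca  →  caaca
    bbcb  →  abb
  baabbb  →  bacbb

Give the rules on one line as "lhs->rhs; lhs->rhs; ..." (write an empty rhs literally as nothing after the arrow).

  | bbab
  | bacb
  | bcb
  | aba => bc

aab->ac; aba->bc; bbc->ab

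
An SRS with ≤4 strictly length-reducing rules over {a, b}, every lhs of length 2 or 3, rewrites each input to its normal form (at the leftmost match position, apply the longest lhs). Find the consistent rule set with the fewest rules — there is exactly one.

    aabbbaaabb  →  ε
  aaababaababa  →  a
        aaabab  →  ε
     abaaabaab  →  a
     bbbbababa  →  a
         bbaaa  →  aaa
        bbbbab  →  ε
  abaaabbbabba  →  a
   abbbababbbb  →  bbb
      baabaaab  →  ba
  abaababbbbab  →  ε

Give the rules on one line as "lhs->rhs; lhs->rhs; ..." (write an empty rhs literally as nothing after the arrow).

  | aabbbaaabb => bbaaabb => aaabb => ab => ε
  | aaababaababa => aabaababa => aababa => aba => a
  | aaabab => aab => ε
  | abaaabaab => aaabaab => aaab => a

aab->; ab->; abb->; bba->a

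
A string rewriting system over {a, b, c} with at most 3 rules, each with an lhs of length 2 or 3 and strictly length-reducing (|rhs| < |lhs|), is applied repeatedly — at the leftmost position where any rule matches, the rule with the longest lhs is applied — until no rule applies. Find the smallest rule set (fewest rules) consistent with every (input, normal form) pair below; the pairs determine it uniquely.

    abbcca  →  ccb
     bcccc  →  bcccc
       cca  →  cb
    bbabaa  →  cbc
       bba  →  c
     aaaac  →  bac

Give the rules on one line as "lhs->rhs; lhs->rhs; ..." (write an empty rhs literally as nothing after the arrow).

aa->c; bb->a; ca->b

  | abbcca => aacca => ccca => ccb
  | bcccc
  | cca => cb
  | bbabaa => aabaa => cbaa => cbc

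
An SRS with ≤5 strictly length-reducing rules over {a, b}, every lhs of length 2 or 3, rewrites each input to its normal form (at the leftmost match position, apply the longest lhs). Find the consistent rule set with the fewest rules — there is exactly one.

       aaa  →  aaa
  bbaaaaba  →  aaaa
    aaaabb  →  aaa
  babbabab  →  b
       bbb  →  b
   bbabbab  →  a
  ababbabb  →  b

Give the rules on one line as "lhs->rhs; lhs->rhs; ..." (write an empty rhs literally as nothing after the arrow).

ab->a; aba->ab; abb->; bb->

  | aaa
  | bbaaaaba => aaaaba => aaaab => aaaa
  | aaaabb => aaa
  | babbabab => babab => babb => b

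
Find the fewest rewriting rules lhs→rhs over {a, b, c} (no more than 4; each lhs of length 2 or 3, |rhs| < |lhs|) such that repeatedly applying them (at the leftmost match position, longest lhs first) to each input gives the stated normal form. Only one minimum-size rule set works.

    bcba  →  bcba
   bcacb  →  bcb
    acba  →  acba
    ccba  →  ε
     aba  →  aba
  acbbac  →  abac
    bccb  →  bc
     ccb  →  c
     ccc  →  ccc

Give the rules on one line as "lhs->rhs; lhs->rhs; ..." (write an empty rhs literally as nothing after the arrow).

ca->; cbb->b; ccb->c

  | bcba
  | bcacb => bcb
  | acba
  | ccba => ca => ε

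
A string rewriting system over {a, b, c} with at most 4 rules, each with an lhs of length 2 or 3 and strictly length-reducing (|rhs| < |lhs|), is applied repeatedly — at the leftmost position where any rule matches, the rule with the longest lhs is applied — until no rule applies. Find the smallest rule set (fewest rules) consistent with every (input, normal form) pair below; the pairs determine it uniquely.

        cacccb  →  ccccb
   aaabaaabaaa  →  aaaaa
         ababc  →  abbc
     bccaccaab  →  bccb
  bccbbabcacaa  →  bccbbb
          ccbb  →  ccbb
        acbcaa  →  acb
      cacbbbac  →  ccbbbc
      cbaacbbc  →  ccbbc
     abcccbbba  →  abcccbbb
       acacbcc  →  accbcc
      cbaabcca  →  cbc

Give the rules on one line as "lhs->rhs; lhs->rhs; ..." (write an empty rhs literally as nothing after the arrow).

  | cacccb => ccccb
  | aaabaaabaaa => aaaabaaa => aaaaa
  | ababc => abbc
  | bccaccaab => bccccaab => bcccab => bccb

ba->b; baa->; ca->; cac->cc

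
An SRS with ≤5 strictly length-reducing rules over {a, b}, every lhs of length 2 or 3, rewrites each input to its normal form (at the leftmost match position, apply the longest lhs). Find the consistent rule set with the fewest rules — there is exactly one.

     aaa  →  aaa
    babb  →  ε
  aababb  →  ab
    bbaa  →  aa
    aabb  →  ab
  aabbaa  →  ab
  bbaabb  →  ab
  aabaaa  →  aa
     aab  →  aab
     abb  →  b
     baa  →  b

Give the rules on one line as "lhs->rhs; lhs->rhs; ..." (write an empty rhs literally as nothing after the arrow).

abb->b; ba->; baa->b; bb->

  | aaa
  | babb => bb => ε
  | aababb => aabb => ab
  | bbaa => aa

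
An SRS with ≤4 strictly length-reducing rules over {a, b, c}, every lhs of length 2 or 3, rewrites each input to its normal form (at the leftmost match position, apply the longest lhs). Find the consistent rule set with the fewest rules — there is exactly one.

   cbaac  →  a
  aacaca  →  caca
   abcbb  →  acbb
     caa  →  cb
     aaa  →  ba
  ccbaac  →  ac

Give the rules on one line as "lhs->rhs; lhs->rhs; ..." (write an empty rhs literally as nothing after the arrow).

aa->b; bc->c; cc->a

  | cbaac => cbbc => cbc => cc => a
  | aacaca => bcaca => caca
  | abcbb => acbb
  | caa => cb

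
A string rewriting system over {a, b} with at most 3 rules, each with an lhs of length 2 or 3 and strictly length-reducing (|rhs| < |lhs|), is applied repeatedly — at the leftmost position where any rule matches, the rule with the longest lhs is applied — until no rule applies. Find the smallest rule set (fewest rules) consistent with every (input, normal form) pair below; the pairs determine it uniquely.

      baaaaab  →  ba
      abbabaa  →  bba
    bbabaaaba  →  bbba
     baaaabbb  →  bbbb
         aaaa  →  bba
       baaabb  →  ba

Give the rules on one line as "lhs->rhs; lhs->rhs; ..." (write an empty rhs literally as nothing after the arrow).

  | baaaaab => baaab => bab => ba
  | abbabaa => ababaa => aabaa => aaaa => bba
  | bbabaaaba => bbaaaaba => bbaaba => bbba
  | baaaabbb => baabbb => bbbb

aaa->bb; ab->a; baa->b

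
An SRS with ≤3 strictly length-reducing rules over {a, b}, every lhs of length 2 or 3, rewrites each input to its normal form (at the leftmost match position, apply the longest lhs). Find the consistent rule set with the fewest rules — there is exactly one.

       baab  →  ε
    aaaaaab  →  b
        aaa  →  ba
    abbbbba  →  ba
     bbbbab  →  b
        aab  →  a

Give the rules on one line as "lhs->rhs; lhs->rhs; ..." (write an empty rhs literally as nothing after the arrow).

aa->b; ab->; bb->a

  | baab => bbb => ab => ε
  | aaaaaab => baaaab => bbaab => aaab => bab => b
  | aaa => ba
  | abbbbba => bbbba => abba => ba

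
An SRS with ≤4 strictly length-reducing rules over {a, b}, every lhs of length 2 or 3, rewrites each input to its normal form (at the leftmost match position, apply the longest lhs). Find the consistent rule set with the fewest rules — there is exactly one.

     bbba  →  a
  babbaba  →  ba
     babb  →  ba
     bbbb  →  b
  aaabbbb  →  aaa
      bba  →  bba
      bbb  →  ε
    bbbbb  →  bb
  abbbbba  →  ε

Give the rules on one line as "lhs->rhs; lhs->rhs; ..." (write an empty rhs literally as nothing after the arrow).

aba->; abb->a; bbb->

  | bbba => a
  | babbaba => baaba => ba
  | babb => ba
  | bbbb => b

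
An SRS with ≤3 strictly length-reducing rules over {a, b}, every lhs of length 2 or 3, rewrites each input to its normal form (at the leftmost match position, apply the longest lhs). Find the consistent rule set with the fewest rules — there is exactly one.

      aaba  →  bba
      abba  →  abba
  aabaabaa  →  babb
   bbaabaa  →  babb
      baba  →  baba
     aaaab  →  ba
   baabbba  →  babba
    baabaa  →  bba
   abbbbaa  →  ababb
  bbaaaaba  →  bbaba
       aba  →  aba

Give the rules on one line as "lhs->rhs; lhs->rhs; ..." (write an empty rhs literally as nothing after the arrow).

aa->b; bbb->ba

  | aaba => bba
  | abba
  | aabaabaa => bbaabaa => bbbbaa => babaa => babb
  | bbaabaa => bbbbaa => babaa => babb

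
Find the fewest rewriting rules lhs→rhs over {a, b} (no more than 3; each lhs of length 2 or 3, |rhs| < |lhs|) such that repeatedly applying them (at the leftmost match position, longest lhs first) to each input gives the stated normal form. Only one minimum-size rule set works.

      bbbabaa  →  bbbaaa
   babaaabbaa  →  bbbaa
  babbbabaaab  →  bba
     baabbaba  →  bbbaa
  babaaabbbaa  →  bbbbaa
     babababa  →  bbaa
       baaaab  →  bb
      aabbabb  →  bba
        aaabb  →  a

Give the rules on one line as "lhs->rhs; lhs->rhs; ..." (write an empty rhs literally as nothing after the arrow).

  | bbbabaa => bbbaaa
  | babaaabbaa => baaaabbaa => baabbaa => bbbaa
  | babbbabaaab => babbabaaab => bababaaab => baabaaab => bbaaab => bbab => bba
  | baabbaba => bbbaba => bbbaa

aab->b; ab->a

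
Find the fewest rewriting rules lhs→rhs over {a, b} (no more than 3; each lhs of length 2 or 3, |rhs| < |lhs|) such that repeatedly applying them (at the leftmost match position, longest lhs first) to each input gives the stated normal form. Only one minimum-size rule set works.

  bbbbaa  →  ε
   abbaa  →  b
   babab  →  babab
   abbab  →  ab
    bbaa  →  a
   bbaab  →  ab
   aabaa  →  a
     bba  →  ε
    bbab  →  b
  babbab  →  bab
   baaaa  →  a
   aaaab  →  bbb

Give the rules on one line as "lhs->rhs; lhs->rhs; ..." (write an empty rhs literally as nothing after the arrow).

aa->b; bba->

  | bbbbaa => bba => ε
  | abbaa => aa => b
  | babab
  | abbab => ab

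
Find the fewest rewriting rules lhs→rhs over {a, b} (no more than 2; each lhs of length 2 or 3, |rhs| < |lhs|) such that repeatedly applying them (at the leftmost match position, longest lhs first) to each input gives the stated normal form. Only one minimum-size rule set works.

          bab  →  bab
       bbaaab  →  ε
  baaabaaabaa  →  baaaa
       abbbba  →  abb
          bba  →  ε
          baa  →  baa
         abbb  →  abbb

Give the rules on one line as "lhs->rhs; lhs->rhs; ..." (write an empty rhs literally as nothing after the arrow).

aab->; bba->

  | bab
  | bbaaab => aab => ε
  | baaabaaabaa => baaaabaa => baaaa
  | abbbba => abb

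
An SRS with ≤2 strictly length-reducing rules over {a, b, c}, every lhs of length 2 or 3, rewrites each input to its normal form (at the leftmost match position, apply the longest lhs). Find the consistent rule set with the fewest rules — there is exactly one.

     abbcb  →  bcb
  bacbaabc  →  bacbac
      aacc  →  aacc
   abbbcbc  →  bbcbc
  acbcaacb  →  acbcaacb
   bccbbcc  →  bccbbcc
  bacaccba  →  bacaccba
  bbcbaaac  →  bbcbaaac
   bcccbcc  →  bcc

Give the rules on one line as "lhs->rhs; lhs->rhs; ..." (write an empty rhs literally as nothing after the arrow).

ab->; ccc->a

  | abbcb => bcb
  | bacbaabc => bacbac
  | aacc
  | abbbcbc => bbcbc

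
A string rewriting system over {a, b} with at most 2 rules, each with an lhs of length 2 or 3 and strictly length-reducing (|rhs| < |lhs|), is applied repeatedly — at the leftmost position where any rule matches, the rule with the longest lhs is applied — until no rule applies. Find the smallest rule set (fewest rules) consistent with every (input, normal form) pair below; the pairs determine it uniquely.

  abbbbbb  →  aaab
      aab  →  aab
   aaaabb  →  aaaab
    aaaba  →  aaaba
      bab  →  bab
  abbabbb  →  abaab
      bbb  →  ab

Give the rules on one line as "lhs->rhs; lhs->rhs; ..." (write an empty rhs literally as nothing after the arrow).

bb->b; bbb->ab

  | abbbbbb => aabbbb => aaabb => aaab
  | aab
  | aaaabb => aaaab
  | aaaba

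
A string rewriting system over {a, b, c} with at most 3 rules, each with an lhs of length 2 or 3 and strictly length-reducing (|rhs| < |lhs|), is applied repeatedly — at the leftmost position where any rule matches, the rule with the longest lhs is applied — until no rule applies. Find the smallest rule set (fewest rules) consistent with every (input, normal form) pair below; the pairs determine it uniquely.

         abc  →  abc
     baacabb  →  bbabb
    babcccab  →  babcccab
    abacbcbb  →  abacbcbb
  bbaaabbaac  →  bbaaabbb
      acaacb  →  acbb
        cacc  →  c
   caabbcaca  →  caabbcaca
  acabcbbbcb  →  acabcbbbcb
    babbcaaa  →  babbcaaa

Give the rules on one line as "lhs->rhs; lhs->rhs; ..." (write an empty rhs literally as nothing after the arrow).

  | abc
  | baacabb => bbabb
  | babcccab
  | abacbcbb

aac->b; acc->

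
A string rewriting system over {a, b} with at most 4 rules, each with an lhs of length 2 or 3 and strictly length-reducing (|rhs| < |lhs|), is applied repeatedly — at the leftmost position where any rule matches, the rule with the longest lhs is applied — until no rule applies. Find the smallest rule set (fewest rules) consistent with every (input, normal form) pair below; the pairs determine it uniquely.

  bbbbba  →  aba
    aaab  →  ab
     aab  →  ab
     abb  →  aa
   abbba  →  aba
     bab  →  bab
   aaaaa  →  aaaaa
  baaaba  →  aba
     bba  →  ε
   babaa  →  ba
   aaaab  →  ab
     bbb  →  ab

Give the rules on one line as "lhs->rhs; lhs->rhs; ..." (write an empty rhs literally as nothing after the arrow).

  | bbbbba => abbba => aaba => aba
  | aaab => aab => ab
  | aab => ab
  | abb => aa

aab->ab; baa->; bb->a; bba->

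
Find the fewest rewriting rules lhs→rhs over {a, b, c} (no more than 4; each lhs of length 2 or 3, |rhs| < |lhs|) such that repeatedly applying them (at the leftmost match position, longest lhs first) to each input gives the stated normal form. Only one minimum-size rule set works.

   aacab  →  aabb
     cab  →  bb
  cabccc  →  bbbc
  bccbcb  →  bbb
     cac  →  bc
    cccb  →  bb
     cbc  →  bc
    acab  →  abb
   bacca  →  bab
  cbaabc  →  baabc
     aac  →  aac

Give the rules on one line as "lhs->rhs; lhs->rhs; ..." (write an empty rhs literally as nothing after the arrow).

  | aacab => aabb
  | cab => bb
  | cabccc => bbccc => bbbc
  | bccbcb => bcbcb => bbcb => bbb

ca->b; cb->b; ccc->bc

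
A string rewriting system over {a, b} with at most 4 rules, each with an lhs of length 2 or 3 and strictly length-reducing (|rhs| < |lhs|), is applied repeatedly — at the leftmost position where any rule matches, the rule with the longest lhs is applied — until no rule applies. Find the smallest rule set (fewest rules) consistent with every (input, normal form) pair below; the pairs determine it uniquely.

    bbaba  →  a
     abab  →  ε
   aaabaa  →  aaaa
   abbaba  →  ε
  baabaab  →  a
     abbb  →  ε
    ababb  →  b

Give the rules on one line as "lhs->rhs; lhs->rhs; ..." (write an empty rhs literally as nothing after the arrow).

ab->; ba->; bb->

  | bbaba => aba => a
  | abab => ab => ε
  | aaabaa => aaaa
  | abbaba => baba => ba => ε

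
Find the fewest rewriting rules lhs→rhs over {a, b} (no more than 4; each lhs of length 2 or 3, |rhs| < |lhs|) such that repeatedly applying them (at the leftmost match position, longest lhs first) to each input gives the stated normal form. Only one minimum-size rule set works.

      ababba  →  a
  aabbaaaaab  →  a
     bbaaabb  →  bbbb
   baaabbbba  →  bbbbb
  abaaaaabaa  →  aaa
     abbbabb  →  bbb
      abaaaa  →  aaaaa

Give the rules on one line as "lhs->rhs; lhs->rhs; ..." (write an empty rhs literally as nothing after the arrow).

  | ababba => aabba => abba => a
  | aabbaaaaab => abbaaaaab => aaaaab => aaaab => aaab => aab => ab => a
  | bbaaabb => bbaabb => bbabb => bbbb
  | baaabbbba => baabbbba => babbbba => bbbbba => bbbbb

aab->ab; ab->a; abb->; ba->b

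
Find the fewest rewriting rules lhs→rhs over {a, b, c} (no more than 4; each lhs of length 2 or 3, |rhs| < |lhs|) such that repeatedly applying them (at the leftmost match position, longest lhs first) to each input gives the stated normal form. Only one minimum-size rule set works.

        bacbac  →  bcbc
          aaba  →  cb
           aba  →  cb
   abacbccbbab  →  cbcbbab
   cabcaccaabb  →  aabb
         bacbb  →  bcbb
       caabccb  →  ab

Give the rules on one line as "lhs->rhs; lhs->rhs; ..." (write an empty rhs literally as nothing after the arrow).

aba->cb; ac->c; bcc->; ca->

  | bacbac => bcbac => bcbc
  | aaba => acb => cb
  | aba => cb
  | abacbccbbab => cbcbccbbab => cbcbbab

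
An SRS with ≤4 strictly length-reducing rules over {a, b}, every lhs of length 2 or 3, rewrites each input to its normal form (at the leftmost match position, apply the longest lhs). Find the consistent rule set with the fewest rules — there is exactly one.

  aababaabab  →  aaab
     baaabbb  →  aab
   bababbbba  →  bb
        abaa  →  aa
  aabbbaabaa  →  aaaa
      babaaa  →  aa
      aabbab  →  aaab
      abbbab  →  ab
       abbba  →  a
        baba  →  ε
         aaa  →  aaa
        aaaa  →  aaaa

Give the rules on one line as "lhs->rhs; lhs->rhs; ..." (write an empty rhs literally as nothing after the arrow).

abb->a; ba->; bba->

  | aababaabab => aabaabab => aaabab => aaab
  | baaabbb => aabbb => aab
  | bababbbba => babbbba => bbbba => bb
  | abaa => aa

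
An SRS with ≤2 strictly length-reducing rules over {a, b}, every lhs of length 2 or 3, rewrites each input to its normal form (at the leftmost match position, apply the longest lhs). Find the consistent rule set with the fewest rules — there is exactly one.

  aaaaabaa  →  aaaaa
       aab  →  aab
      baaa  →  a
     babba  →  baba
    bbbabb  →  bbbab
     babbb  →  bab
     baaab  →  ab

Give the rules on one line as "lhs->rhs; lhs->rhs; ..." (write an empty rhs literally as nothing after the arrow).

  | aaaaabaa => aaaaa
  | aab
  | baaa => a
  | babba => baba

abb->ab; baa->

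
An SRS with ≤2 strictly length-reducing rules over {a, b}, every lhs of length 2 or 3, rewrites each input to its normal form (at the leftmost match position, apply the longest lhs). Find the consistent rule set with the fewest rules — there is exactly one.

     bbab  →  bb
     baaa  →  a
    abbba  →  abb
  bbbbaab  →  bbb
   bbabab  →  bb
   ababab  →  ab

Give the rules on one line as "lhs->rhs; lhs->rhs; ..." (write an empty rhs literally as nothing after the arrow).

aa->a; ba->

  | bbab => bb
  | baaa => aa => a
  | abbba => abb
  | bbbbaab => bbbab => bbb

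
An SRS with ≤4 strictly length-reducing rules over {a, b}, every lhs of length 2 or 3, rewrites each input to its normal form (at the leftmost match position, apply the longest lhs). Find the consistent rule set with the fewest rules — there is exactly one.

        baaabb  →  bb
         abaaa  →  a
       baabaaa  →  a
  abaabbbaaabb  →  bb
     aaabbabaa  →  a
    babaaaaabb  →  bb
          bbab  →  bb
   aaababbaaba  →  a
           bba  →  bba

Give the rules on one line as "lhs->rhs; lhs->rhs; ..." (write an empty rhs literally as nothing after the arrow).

  | baaabb => aabb => bb
  | abaaa => aaa => a
  | baabaaa => abaaa => aaa => a
  | abaabbbaaabb => aabbbaaabb => bbbaaabb => bbaabb => babb => bb

aa->; ab->; baa->a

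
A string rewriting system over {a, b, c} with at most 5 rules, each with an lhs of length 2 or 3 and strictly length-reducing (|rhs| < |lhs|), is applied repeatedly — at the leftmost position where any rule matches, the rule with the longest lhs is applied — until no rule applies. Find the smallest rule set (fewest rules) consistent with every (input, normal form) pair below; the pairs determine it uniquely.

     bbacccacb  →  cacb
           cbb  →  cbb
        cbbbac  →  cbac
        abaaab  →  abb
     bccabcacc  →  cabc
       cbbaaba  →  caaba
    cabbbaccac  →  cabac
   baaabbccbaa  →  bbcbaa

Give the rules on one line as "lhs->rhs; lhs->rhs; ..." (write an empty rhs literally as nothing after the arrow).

aaa->; acc->; bba->a; bcc->c

  | bbacccacb => acccacb => cacb
  | cbb
  | cbbbac => cbac
  | abaaab => abb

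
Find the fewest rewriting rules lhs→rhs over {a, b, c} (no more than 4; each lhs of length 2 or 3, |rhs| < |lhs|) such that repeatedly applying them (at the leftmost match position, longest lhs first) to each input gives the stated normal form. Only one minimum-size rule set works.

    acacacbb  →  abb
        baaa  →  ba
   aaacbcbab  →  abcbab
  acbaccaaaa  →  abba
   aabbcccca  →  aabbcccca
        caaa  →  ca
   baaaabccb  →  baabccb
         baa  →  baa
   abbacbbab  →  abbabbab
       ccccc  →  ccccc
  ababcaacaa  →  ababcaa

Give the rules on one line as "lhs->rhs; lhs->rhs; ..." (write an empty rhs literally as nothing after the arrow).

aaa->a; ac->a; acc->ba

  | acacacbb => aacacbb => aaacbb => acbb => abb
  | baaa => ba
  | aaacbcbab => acbcbab => abcbab
  | acbaccaaaa => abaccaaaa => abbaaaaa => abbaaa => abba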